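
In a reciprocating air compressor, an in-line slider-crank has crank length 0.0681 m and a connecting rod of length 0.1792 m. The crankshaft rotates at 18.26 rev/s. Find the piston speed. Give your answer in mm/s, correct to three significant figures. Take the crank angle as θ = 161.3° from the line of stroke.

1600

ω = 2π·18.3 = 114.7 rad/s
For an in-line slider-crank, x = r cosθ + √(L² − r² sin²θ), so v = −rω sinθ·[1 + r cosθ/√(L² − r² sin²θ)].
With r = 0.0681 m, L = 0.1792 m, θ = 161.3°: √(L² − r² sin²θ) = 0.17786 m.
v = −0.0681·114.7·0.32061·[1 + 0.0681·-0.94721/0.17786] = -1.5965 m/s.
|v| = 1.5965 m/s = 1596.5 mm/s.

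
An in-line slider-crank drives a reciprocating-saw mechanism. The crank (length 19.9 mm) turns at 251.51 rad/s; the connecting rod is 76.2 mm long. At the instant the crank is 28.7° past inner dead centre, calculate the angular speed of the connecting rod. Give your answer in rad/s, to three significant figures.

ω = 251.5 rad/s
The rod makes angle φ with the slider axis where L sinφ = r sinθ; differentiating, L cosφ·φ̇ = r ω cosθ.
L cosφ = √(L² − r² sin²θ) = 0.075598 m.
|ω_rod| = r ω |cosθ| / √(L² − r² sin²θ) = 0.0199·251.5·0.87715/0.075598 = 58.072 rad/s.

58.1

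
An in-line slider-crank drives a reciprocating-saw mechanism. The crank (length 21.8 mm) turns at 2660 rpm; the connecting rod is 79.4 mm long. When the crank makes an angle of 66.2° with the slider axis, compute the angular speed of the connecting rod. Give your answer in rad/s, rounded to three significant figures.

31.9

ω = 278.6 rad/s (converted from 2660 rpm).
The rod makes angle φ with the slider axis where L sinφ = r sinθ; differentiating, L cosφ·φ̇ = r ω cosθ.
L cosφ = √(L² − r² sin²θ) = 0.076854 m.
|ω_rod| = r ω |cosθ| / √(L² − r² sin²θ) = 0.0218·278.6·0.40355/0.076854 = 31.886 rad/s.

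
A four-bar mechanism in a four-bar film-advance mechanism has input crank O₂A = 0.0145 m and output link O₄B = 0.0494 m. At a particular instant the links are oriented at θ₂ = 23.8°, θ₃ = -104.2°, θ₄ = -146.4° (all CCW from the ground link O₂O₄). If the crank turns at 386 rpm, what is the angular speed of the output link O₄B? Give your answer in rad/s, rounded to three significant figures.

ω₂ = 40.42 rad/s (from 386 rpm).
Differentiating the loop-closure r₂e^{iθ₂}+r₃e^{iθ₃}=r₁+r₄e^{iθ₄} gives r₂ω₂e^{iθ₂}+r₃ω₃e^{iθ₃}=r₄ω₄e^{iθ₄}.
Eliminating the other unknown: ω₄ = r₂ω₂ sin(θ₂−θ₃) / [r₄ sin(θ₄−θ₃)].
Numerator sine = +0.78801; denominator sine = -0.67172.
Result = 0.0145·40.42·(+0.78801) / (0.0494·(-0.67172)) = -13.919 rad/s; magnitude 13.919 rad/s.

13.9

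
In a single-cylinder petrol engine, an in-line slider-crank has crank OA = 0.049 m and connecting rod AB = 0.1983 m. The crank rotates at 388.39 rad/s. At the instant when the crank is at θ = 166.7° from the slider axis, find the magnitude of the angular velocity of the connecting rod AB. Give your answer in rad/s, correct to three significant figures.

93.5

ω = 388.4 rad/s
The rod makes angle φ with the slider axis where L sinφ = r sinθ; differentiating, L cosφ·φ̇ = r ω cosθ.
L cosφ = √(L² − r² sin²θ) = 0.19798 m.
|ω_rod| = r ω |cosθ| / √(L² − r² sin²θ) = 0.049·388.4·0.97318/0.19798 = 93.549 rad/s.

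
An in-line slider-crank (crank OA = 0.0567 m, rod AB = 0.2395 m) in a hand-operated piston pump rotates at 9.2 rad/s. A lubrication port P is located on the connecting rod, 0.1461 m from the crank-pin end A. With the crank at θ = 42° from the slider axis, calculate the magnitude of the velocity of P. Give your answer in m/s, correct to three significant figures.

0.415

ω = 9.2 rad/s.  Crank-pin speed |V_A| = rω = 0.52164 m/s, perpendicular to OA.
Rod angle: sinφ = −(r/L) sinθ ⇒ φ = -9.115°; ω_rod = −rω cosθ/√(L²−r²sin²θ) = -1.6393 rad/s.
V_P = V_A + ω_rod × AP, with AP = 0.1461 m along the rod.
Components: V_Px = −rω sinθ − a·ω_rod·sinφ = -0.38699 m/s;  V_Py = rω cosθ + a·ω_rod·cosφ = +0.15118 m/s.
|V_P| = √(V_Px² + V_Py²) = 0.41547 m/s.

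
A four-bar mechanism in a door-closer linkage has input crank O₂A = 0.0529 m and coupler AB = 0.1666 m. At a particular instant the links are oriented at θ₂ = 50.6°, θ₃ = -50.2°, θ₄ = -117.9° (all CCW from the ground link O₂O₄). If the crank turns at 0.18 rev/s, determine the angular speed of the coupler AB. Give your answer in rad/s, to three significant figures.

ω₂ = 1.131 rad/s (from 0.18 rev/s).
Differentiating the loop-closure r₂e^{iθ₂}+r₃e^{iθ₃}=r₁+r₄e^{iθ₄} gives r₂ω₂e^{iθ₂}+r₃ω₃e^{iθ₃}=r₄ω₄e^{iθ₄}.
Eliminating the other unknown: ω₃ = r₂ω₂ sin(θ₄−θ₂) / [r₃ sin(θ₃−θ₄)].
Numerator sine = -0.19937; denominator sine = +0.92521.
Result = 0.0529·1.131·(-0.19937) / (0.1666·(+0.92521)) = -0.077383 rad/s; magnitude 0.077383 rad/s.

0.0774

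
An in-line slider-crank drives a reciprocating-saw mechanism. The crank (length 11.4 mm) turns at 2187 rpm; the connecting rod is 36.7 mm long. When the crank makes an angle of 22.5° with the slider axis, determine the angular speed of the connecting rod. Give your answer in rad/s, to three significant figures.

66.2

ω = 229 rad/s (converted from 2187 rpm).
The rod makes angle φ with the slider axis where L sinφ = r sinθ; differentiating, L cosφ·φ̇ = r ω cosθ.
L cosφ = √(L² − r² sin²θ) = 0.03644 m.
|ω_rod| = r ω |cosθ| / √(L² − r² sin²θ) = 0.0114·229·0.92388/0.03644 = 66.194 rad/s.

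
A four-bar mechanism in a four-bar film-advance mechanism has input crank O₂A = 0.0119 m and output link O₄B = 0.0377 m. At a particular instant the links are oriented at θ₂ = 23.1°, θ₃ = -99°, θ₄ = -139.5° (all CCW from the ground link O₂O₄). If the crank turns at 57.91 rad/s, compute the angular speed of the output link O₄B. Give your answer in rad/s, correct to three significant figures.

ω₂ = 57.91 rad/s
Differentiating the loop-closure r₂e^{iθ₂}+r₃e^{iθ₃}=r₁+r₄e^{iθ₄} gives r₂ω₂e^{iθ₂}+r₃ω₃e^{iθ₃}=r₄ω₄e^{iθ₄}.
Eliminating the other unknown: ω₄ = r₂ω₂ sin(θ₂−θ₃) / [r₄ sin(θ₄−θ₃)].
Numerator sine = +0.84712; denominator sine = -0.64945.
Result = 0.0119·57.91·(+0.84712) / (0.0377·(-0.64945)) = -23.843 rad/s; magnitude 23.843 rad/s.

23.8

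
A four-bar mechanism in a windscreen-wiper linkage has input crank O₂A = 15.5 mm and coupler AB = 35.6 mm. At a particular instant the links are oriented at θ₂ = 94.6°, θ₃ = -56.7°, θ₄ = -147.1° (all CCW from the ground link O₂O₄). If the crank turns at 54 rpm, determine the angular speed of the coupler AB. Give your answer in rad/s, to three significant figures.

ω₂ = 5.655 rad/s (from 54 rpm).
Differentiating the loop-closure r₂e^{iθ₂}+r₃e^{iθ₃}=r₁+r₄e^{iθ₄} gives r₂ω₂e^{iθ₂}+r₃ω₃e^{iθ₃}=r₄ω₄e^{iθ₄}.
Eliminating the other unknown: ω₃ = r₂ω₂ sin(θ₄−θ₂) / [r₃ sin(θ₃−θ₄)].
Numerator sine = +0.88048; denominator sine = +0.99998.
Result = 0.0155·5.655·(+0.88048) / (0.0356·(+0.99998)) = +2.1679 rad/s; magnitude 2.1679 rad/s.

2.17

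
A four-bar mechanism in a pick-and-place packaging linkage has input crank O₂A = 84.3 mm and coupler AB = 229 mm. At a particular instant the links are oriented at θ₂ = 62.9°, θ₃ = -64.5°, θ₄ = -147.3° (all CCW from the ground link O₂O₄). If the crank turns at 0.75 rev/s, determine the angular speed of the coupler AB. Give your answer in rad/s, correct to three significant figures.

0.880

ω₂ = 4.712 rad/s (from 0.75 rev/s).
Differentiating the loop-closure r₂e^{iθ₂}+r₃e^{iθ₃}=r₁+r₄e^{iθ₄} gives r₂ω₂e^{iθ₂}+r₃ω₃e^{iθ₃}=r₄ω₄e^{iθ₄}.
Eliminating the other unknown: ω₃ = r₂ω₂ sin(θ₄−θ₂) / [r₃ sin(θ₃−θ₄)].
Numerator sine = +0.50302; denominator sine = +0.99211.
Result = 0.0843·4.712·(+0.50302) / (0.229·(+0.99211)) = +0.87954 rad/s; magnitude 0.87954 rad/s.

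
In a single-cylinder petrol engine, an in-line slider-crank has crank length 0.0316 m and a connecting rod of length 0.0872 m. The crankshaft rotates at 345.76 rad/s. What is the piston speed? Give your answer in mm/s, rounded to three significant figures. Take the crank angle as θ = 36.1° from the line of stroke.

8370

ω = 345.8 rad/s
For an in-line slider-crank, x = r cosθ + √(L² − r² sin²θ), so v = −rω sinθ·[1 + r cosθ/√(L² − r² sin²θ)].
With r = 0.0316 m, L = 0.0872 m, θ = 36.1°: √(L² − r² sin²θ) = 0.085189 m.
v = −0.0316·345.8·0.58920·[1 + 0.0316·0.80799/0.085189] = -8.367 m/s.
|v| = 8.367 m/s = 8367 mm/s.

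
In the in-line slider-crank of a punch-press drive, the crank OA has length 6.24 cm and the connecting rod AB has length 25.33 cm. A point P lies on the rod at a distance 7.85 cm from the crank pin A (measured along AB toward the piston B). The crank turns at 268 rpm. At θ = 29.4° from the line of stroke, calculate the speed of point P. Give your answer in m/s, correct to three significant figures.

1.40

ω = 28.06 rad/s.  Crank-pin speed |V_A| = rω = 1.7512 m/s, perpendicular to OA.
Rod angle: sinφ = −(r/L) sinθ ⇒ φ = -6.946°; ω_rod = −rω cosθ/√(L²−r²sin²θ) = -6.0679 rad/s.
V_P = V_A + ω_rod × AP, with AP = 0.0785 m along the rod.
Components: V_Px = −rω sinθ − a·ω_rod·sinφ = -0.9173 m/s;  V_Py = rω cosθ + a·ω_rod·cosφ = +1.0529 m/s.
|V_P| = √(V_Px² + V_Py²) = 1.3964 m/s.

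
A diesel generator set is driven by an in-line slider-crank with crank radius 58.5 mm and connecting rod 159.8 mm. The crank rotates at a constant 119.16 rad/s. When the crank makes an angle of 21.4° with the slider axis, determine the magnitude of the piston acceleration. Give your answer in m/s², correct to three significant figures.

ω = 119.2 rad/s
x(θ) = r cosθ + √(L² − r² sin²θ); with ω constant, a = ω²·d²x/dθ².
d²x/dθ² = −r cosθ − r²(cos2θ)/√u − r⁴ sin²2θ/(4u^{3/2}),  u = L² − r² sin²θ = 0.0250804 m².
Substituting r = 0.0585 m, L = 0.1598 m, θ = 21.4°: d²x/dθ² = -0.070663 m.
a = ω²·d²x/dθ² = (119.2)²·(-0.070663) = -1003.3 m/s²;  |a| = 1003.3 m/s².

1000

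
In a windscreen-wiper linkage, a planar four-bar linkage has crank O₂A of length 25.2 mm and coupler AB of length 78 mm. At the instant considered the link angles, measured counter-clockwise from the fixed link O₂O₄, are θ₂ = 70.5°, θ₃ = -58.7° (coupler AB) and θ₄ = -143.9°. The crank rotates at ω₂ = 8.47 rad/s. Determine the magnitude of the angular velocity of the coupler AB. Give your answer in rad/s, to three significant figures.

1.55

ω₂ = 8.47 rad/s
Differentiating the loop-closure r₂e^{iθ₂}+r₃e^{iθ₃}=r₁+r₄e^{iθ₄} gives r₂ω₂e^{iθ₂}+r₃ω₃e^{iθ₃}=r₄ω₄e^{iθ₄}.
Eliminating the other unknown: ω₃ = r₂ω₂ sin(θ₄−θ₂) / [r₃ sin(θ₃−θ₄)].
Numerator sine = +0.56497; denominator sine = +0.99649.
Result = 0.0252·8.47·(+0.56497) / (0.078·(+0.99649)) = +1.5515 rad/s; magnitude 1.5515 rad/s.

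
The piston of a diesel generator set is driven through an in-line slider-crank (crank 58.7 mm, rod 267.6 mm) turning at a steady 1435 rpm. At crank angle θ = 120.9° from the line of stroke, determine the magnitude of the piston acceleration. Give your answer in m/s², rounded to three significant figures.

ω = 2π·1435/60 = 150.3 rad/s
x(θ) = r cosθ + √(L² − r² sin²θ); with ω constant, a = ω²·d²x/dθ².
d²x/dθ² = −r cosθ − r²(cos2θ)/√u − r⁴ sin²2θ/(4u^{3/2}),  u = L² − r² sin²θ = 0.0690728 m².
Substituting r = 0.0587 m, L = 0.2676 m, θ = 120.9°: d²x/dθ² = +0.036213 m.
a = ω²·d²x/dθ² = (150.3)²·(+0.036213) = +817.77 m/s²;  |a| = 817.77 m/s².

818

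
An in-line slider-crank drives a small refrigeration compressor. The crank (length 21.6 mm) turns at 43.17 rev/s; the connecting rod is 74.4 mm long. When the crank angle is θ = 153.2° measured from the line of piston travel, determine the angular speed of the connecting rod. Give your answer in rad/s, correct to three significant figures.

70.9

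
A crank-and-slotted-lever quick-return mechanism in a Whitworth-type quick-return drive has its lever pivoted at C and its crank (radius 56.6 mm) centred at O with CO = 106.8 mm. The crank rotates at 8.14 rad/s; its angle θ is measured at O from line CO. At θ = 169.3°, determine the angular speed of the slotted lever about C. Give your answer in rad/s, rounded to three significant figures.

8.16

ω = 8.14 rad/s
Crank pin A relative to C: A = (d + r cosθ, r sinθ); lever angle φ = atan2(r sinθ, d + r cosθ).
Differentiating tanφ: φ̇ = rω(d cosθ + r)/(d² + r² + 2dr cosθ).
d² + r² + 2dr cosθ = |CA|² = 0.00273025 m²;  d cosθ + r = -0.048343 m.
|ω_lever| = |0.0566·8.14·-0.048343| / 0.00273025 = 8.1578 rad/s.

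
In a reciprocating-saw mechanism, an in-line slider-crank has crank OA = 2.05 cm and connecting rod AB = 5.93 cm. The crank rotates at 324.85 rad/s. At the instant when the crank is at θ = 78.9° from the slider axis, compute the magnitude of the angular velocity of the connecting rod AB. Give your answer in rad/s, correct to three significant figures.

ω = 324.9 rad/s
The rod makes angle φ with the slider axis where L sinφ = r sinθ; differentiating, L cosφ·φ̇ = r ω cosθ.
L cosφ = √(L² − r² sin²θ) = 0.055784 m.
|ω_rod| = r ω |cosθ| / √(L² − r² sin²θ) = 0.0205·324.9·0.19252/0.055784 = 22.983 rad/s.

23.0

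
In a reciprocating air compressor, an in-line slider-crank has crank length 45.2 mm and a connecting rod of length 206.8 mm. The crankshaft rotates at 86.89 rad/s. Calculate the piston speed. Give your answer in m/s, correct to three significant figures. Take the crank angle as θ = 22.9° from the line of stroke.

1.84

ω = 86.89 rad/s
For an in-line slider-crank, x = r cosθ + √(L² − r² sin²θ), so v = −rω sinθ·[1 + r cosθ/√(L² − r² sin²θ)].
With r = 0.0452 m, L = 0.2068 m, θ = 22.9°: √(L² − r² sin²θ) = 0.20605 m.
v = −0.0452·86.89·0.38912·[1 + 0.0452·0.92119/0.20605] = -1.8371 m/s.
|v| = 1.8371 m/s.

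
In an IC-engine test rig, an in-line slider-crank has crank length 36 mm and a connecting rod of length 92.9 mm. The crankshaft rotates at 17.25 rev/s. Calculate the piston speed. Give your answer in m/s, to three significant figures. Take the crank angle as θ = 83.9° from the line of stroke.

4.05

ω = 2π·17.2 = 108.4 rad/s
For an in-line slider-crank, x = r cosθ + √(L² − r² sin²θ), so v = −rω sinθ·[1 + r cosθ/√(L² − r² sin²θ)].
With r = 0.036 m, L = 0.0929 m, θ = 83.9°: √(L² − r² sin²θ) = 0.085727 m.
v = −0.036·108.4·0.99434·[1 + 0.036·0.10626/0.085727] = -4.0529 m/s.
|v| = 4.0529 m/s.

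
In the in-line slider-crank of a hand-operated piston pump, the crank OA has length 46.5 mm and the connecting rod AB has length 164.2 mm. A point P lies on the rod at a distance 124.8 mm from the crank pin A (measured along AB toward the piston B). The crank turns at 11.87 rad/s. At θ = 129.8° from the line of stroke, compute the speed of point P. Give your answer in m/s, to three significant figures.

ω = 11.87 rad/s.  Crank-pin speed |V_A| = rω = 0.55195 m/s, perpendicular to OA.
Rod angle: sinφ = −(r/L) sinθ ⇒ φ = -12.566°; ω_rod = −rω cosθ/√(L²−r²sin²θ) = +2.2045 rad/s.
V_P = V_A + ω_rod × AP, with AP = 0.1248 m along the rod.
Components: V_Px = −rω sinθ − a·ω_rod·sinφ = -0.3642 m/s;  V_Py = rω cosθ + a·ω_rod·cosφ = -0.084778 m/s.
|V_P| = √(V_Px² + V_Py²) = 0.37394 m/s.

0.374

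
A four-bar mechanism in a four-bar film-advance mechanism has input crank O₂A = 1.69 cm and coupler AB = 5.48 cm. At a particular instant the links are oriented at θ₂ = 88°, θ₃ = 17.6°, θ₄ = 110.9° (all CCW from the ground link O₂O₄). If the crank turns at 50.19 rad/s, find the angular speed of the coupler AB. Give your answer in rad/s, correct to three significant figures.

6.03

ω₂ = 50.19 rad/s
Differentiating the loop-closure r₂e^{iθ₂}+r₃e^{iθ₃}=r₁+r₄e^{iθ₄} gives r₂ω₂e^{iθ₂}+r₃ω₃e^{iθ₃}=r₄ω₄e^{iθ₄}.
Eliminating the other unknown: ω₃ = r₂ω₂ sin(θ₄−θ₂) / [r₃ sin(θ₃−θ₄)].
Numerator sine = +0.38912; denominator sine = -0.99834.
Result = 0.0169·50.19·(+0.38912) / (0.0548·(-0.99834)) = -6.033 rad/s; magnitude 6.033 rad/s.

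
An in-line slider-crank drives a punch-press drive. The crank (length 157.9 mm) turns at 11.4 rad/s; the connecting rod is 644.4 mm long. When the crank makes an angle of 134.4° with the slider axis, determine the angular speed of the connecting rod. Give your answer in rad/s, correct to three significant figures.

ω = 11.4 rad/s
The rod makes angle φ with the slider axis where L sinφ = r sinθ; differentiating, L cosφ·φ̇ = r ω cosθ.
L cosφ = √(L² − r² sin²θ) = 0.63445 m.
|ω_rod| = r ω |cosθ| / √(L² − r² sin²θ) = 0.1579·11.4·0.69966/0.63445 = 1.9851 rad/s.

1.99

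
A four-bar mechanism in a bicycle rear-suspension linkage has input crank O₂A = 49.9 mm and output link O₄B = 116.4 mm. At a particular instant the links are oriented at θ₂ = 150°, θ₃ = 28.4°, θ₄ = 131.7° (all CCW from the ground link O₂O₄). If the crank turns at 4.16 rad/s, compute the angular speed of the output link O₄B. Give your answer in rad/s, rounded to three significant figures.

1.56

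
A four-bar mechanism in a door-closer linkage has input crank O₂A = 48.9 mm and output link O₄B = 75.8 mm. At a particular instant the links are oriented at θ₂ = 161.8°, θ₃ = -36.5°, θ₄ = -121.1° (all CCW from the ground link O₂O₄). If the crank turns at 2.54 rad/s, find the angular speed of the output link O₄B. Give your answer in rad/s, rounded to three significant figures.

0.517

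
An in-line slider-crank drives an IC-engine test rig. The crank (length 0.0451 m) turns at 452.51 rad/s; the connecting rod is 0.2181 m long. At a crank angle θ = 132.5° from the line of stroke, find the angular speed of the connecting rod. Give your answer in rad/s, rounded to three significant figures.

ω = 452.5 rad/s
The rod makes angle φ with the slider axis where L sinφ = r sinθ; differentiating, L cosφ·φ̇ = r ω cosθ.
L cosφ = √(L² − r² sin²θ) = 0.21555 m.
|ω_rod| = r ω |cosθ| / √(L² − r² sin²θ) = 0.0451·452.5·0.67559/0.21555 = 63.965 rad/s.

64.0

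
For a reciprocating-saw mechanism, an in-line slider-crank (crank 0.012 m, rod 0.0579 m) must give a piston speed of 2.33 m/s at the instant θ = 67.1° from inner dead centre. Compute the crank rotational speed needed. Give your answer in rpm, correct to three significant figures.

For an in-line slider-crank, |v_piston| = rω|sinθ|·[1 + r cosθ/√(L² − r² sin²θ)].
With r = 0.012 m, L = 0.0579 m, θ = 67.1°: the bracketed kinematic factor |dx/dθ| = 0.011962 m.
ω = v/|dx/dθ| = 2.33/0.011962 = 194.78 rad/s.
N = 60ω/(2π) = 1860 rpm.

1860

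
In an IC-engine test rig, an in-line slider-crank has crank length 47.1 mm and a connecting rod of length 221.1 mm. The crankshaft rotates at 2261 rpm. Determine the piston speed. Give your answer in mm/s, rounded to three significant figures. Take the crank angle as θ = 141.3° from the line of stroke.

5800

ω = 2π·2261/60 = 236.8 rad/s
For an in-line slider-crank, x = r cosθ + √(L² − r² sin²θ), so v = −rω sinθ·[1 + r cosθ/√(L² − r² sin²θ)].
With r = 0.0471 m, L = 0.2211 m, θ = 141.3°: √(L² − r² sin²θ) = 0.21913 m.
v = −0.0471·236.8·0.62524·[1 + 0.0471·-0.78043/0.21913] = -5.803 m/s.
|v| = 5.803 m/s = 5803 mm/s.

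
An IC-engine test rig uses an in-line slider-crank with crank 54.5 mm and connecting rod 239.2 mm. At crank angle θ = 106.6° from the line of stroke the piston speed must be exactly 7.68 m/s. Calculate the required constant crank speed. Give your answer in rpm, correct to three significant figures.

1500

For an in-line slider-crank, |v_piston| = rω|sinθ|·[1 + r cosθ/√(L² − r² sin²θ)].
With r = 0.0545 m, L = 0.2392 m, θ = 106.6°: the bracketed kinematic factor |dx/dθ| = 0.048745 m.
ω = v/|dx/dθ| = 7.68/0.048745 = 157.56 rad/s.
N = 60ω/(2π) = 1504.5 rpm.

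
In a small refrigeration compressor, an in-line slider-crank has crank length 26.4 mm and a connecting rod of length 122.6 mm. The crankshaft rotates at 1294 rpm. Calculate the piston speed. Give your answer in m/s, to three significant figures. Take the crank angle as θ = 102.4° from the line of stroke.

ω = 2π·1294/60 = 135.5 rad/s
For an in-line slider-crank, x = r cosθ + √(L² − r² sin²θ), so v = −rω sinθ·[1 + r cosθ/√(L² − r² sin²θ)].
With r = 0.0264 m, L = 0.1226 m, θ = 102.4°: √(L² − r² sin²θ) = 0.11986 m.
v = −0.0264·135.5·0.97667·[1 + 0.0264·-0.21474/0.11986] = -3.3287 m/s.
|v| = 3.3287 m/s.

3.33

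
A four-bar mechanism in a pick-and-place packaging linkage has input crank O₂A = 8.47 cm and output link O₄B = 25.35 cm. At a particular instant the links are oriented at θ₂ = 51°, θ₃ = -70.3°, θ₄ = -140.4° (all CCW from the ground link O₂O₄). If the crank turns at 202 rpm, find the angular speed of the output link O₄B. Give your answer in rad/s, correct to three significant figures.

ω₂ = 21.15 rad/s (from 202 rpm).
Differentiating the loop-closure r₂e^{iθ₂}+r₃e^{iθ₃}=r₁+r₄e^{iθ₄} gives r₂ω₂e^{iθ₂}+r₃ω₃e^{iθ₃}=r₄ω₄e^{iθ₄}.
Eliminating the other unknown: ω₄ = r₂ω₂ sin(θ₂−θ₃) / [r₄ sin(θ₄−θ₃)].
Numerator sine = +0.85446; denominator sine = -0.94029.
Result = 0.0847·21.15·(+0.85446) / (0.2535·(-0.94029)) = -6.4227 rad/s; magnitude 6.4227 rad/s.

6.42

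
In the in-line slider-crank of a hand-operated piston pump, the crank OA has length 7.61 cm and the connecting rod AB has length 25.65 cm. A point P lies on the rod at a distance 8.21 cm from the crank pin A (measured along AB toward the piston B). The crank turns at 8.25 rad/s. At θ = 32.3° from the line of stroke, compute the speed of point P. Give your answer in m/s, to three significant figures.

0.512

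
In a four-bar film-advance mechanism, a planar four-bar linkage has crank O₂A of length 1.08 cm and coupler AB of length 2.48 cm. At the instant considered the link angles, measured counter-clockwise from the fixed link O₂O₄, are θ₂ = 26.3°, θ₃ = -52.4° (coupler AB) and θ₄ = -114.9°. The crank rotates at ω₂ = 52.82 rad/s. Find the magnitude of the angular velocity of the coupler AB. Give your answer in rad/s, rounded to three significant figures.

ω₂ = 52.82 rad/s
Differentiating the loop-closure r₂e^{iθ₂}+r₃e^{iθ₃}=r₁+r₄e^{iθ₄} gives r₂ω₂e^{iθ₂}+r₃ω₃e^{iθ₃}=r₄ω₄e^{iθ₄}.
Eliminating the other unknown: ω₃ = r₂ω₂ sin(θ₄−θ₂) / [r₃ sin(θ₃−θ₄)].
Numerator sine = -0.62660; denominator sine = +0.88701.
Result = 0.0108·52.82·(-0.62660) / (0.0248·(+0.88701)) = -16.249 rad/s; magnitude 16.249 rad/s.

16.2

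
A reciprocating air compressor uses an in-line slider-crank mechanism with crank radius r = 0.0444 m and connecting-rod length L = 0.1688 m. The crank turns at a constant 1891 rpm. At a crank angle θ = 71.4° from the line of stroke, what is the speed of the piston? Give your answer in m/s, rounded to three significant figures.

ω = 2π·1891/60 = 198 rad/s
For an in-line slider-crank, x = r cosθ + √(L² − r² sin²θ), so v = −rω sinθ·[1 + r cosθ/√(L² − r² sin²θ)].
With r = 0.0444 m, L = 0.1688 m, θ = 71.4°: √(L² − r² sin²θ) = 0.16347 m.
v = −0.0444·198·0.94777·[1 + 0.0444·0.31896/0.16347] = -9.055 m/s.
|v| = 9.055 m/s.

9.05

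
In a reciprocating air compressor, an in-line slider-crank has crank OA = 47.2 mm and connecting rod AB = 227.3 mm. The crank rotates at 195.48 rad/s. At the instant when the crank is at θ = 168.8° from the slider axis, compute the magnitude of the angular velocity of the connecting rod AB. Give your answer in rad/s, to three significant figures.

39.9

ω = 195.5 rad/s
The rod makes angle φ with the slider axis where L sinφ = r sinθ; differentiating, L cosφ·φ̇ = r ω cosθ.
L cosφ = √(L² − r² sin²θ) = 0.22712 m.
|ω_rod| = r ω |cosθ| / √(L² − r² sin²θ) = 0.0472·195.5·0.98096/0.22712 = 39.852 rad/s.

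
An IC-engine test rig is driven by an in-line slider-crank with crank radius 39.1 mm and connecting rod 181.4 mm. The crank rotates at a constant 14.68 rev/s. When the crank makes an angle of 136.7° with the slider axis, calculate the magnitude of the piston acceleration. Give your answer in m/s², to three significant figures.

237

ω = 2π·14.7 = 92.24 rad/s
x(θ) = r cosθ + √(L² − r² sin²θ); with ω constant, a = ω²·d²x/dθ².
d²x/dθ² = −r cosθ − r²(cos2θ)/√u − r⁴ sin²2θ/(4u^{3/2}),  u = L² − r² sin²θ = 0.0321869 m².
Substituting r = 0.0391 m, L = 0.1814 m, θ = 136.7°: d²x/dθ² = +0.02785 m.
a = ω²·d²x/dθ² = (92.24)²·(+0.02785) = +236.94 m/s²;  |a| = 236.94 m/s².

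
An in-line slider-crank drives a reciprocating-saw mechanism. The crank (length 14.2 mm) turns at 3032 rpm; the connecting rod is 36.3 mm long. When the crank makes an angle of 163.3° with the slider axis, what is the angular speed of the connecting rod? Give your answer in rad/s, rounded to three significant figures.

120

ω = 317.5 rad/s (converted from 3032 rpm).
The rod makes angle φ with the slider axis where L sinφ = r sinθ; differentiating, L cosφ·φ̇ = r ω cosθ.
L cosφ = √(L² − r² sin²θ) = 0.03607 m.
|ω_rod| = r ω |cosθ| / √(L² − r² sin²θ) = 0.0142·317.5·0.95782/0.03607 = 119.73 rad/s.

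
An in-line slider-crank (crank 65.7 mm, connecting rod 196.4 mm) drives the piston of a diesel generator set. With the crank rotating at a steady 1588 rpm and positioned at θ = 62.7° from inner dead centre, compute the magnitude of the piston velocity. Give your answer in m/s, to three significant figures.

11.3

ω = 2π·1588/60 = 166.3 rad/s
For an in-line slider-crank, x = r cosθ + √(L² − r² sin²θ), so v = −rω sinθ·[1 + r cosθ/√(L² − r² sin²θ)].
With r = 0.0657 m, L = 0.1964 m, θ = 62.7°: √(L² − r² sin²θ) = 0.18752 m.
v = −0.0657·166.3·0.88862·[1 + 0.0657·0.45865/0.18752] = -11.269 m/s.
|v| = 11.269 m/s.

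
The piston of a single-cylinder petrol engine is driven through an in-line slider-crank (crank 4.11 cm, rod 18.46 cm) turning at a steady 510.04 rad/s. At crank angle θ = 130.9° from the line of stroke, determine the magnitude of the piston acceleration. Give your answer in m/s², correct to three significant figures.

7310

ω = 510 rad/s
x(θ) = r cosθ + √(L² − r² sin²θ); with ω constant, a = ω²·d²x/dθ².
d²x/dθ² = −r cosθ − r²(cos2θ)/√u − r⁴ sin²2θ/(4u^{3/2}),  u = L² − r² sin²θ = 0.0331121 m².
Substituting r = 0.0411 m, L = 0.1846 m, θ = 130.9°: d²x/dθ² = +0.028118 m.
a = ω²·d²x/dθ² = (510)²·(+0.028118) = +7314.6 m/s²;  |a| = 7314.6 m/s².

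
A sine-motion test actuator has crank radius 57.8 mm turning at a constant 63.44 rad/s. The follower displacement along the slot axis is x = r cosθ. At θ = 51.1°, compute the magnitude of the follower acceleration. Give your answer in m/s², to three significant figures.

146

ω = 63.44 rad/s
x = r cosθ ⇒ ẍ = −rω² cosθ (ω constant).
|a| = rω²|cosθ| = 0.0578·(63.44)²·|cos 51.1°| = 146.08 m/s².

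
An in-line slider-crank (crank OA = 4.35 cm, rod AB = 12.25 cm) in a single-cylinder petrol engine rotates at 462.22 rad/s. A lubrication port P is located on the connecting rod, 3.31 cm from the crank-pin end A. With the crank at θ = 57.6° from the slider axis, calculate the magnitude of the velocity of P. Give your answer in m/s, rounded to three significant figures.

ω = 462.2 rad/s.  Crank-pin speed |V_A| = rω = 20.107 m/s, perpendicular to OA.
Rod angle: sinφ = −(r/L) sinθ ⇒ φ = -17.447°; ω_rod = −rω cosθ/√(L²−r²sin²θ) = -92.189 rad/s.
V_P = V_A + ω_rod × AP, with AP = 0.0331 m along the rod.
Components: V_Px = −rω sinθ − a·ω_rod·sinφ = -17.891 m/s;  V_Py = rω cosθ + a·ω_rod·cosφ = +7.8626 m/s.
|V_P| = √(V_Px² + V_Py²) = 19.543 m/s.

19.5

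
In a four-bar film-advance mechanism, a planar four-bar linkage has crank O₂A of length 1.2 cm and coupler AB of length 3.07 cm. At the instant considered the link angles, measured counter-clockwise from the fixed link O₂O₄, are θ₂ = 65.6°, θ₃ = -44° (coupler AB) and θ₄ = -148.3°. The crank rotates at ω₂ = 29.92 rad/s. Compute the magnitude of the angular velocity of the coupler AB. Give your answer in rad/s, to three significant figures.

6.73

ω₂ = 29.92 rad/s
Differentiating the loop-closure r₂e^{iθ₂}+r₃e^{iθ₃}=r₁+r₄e^{iθ₄} gives r₂ω₂e^{iθ₂}+r₃ω₃e^{iθ₃}=r₄ω₄e^{iθ₄}.
Eliminating the other unknown: ω₃ = r₂ω₂ sin(θ₄−θ₂) / [r₃ sin(θ₃−θ₄)].
Numerator sine = +0.55775; denominator sine = +0.96902.
Result = 0.012·29.92·(+0.55775) / (0.0307·(+0.96902)) = +6.7315 rad/s; magnitude 6.7315 rad/s.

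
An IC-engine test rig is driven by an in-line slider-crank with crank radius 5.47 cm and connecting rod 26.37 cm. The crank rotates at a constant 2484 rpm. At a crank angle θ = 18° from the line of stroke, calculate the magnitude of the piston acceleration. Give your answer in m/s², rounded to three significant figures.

ω = 2π·2484/60 = 260.1 rad/s
x(θ) = r cosθ + √(L² − r² sin²θ); with ω constant, a = ω²·d²x/dθ².
d²x/dθ² = −r cosθ − r²(cos2θ)/√u − r⁴ sin²2θ/(4u^{3/2}),  u = L² − r² sin²θ = 0.069252 m².
Substituting r = 0.0547 m, L = 0.2637 m, θ = 18°: d²x/dθ² = -0.061264 m.
a = ω²·d²x/dθ² = (260.1)²·(-0.061264) = -4145.4 m/s²;  |a| = 4145.4 m/s².

4150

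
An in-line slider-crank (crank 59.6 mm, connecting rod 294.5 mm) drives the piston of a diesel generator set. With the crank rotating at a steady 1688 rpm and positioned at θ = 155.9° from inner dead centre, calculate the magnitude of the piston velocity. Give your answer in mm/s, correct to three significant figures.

ω = 2π·1688/60 = 176.8 rad/s
For an in-line slider-crank, x = r cosθ + √(L² − r² sin²θ), so v = −rω sinθ·[1 + r cosθ/√(L² − r² sin²θ)].
With r = 0.0596 m, L = 0.2945 m, θ = 155.9°: √(L² − r² sin²θ) = 0.29349 m.
v = −0.0596·176.8·0.40833·[1 + 0.0596·-0.91283/0.29349] = -3.5044 m/s.
|v| = 3.5044 m/s = 3504.4 mm/s.

3500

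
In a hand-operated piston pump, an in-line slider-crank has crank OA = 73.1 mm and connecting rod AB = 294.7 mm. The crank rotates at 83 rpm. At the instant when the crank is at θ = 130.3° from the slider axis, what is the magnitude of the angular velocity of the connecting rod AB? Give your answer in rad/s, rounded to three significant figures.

1.42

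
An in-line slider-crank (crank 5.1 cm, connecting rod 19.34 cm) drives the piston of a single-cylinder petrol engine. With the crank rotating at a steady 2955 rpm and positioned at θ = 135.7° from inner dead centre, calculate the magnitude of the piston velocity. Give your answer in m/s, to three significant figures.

8.91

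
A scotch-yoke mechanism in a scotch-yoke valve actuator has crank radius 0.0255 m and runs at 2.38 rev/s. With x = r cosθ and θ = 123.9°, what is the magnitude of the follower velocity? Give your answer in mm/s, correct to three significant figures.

ω = 14.95 rad/s (from 2.38 rev/s).
x = r cosθ ⇒ ẋ = −rω sinθ.
|v| = rω|sinθ| = 0.0255·14.95·|sin 123.9°| = 0.31651 m/s = 316.51 mm/s.

317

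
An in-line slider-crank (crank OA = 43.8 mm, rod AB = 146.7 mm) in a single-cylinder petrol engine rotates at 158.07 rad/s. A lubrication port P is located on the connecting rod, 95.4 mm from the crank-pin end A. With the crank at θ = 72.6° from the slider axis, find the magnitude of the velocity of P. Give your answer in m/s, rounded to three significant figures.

7.04

ω = 158.1 rad/s.  Crank-pin speed |V_A| = rω = 6.9235 m/s, perpendicular to OA.
Rod angle: sinφ = −(r/L) sinθ ⇒ φ = -16.553°; ω_rod = −rω cosθ/√(L²−r²sin²θ) = -14.723 rad/s.
V_P = V_A + ω_rod × AP, with AP = 0.0954 m along the rod.
Components: V_Px = −rω sinθ − a·ω_rod·sinφ = -7.0068 m/s;  V_Py = rω cosθ + a·ω_rod·cosφ = +0.724 m/s.
|V_P| = √(V_Px² + V_Py²) = 7.0441 m/s.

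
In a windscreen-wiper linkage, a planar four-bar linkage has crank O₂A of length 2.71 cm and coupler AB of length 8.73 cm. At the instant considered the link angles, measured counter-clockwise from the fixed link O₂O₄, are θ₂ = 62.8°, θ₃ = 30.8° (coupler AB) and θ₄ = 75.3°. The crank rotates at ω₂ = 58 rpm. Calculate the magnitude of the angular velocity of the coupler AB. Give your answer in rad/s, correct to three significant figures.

ω₂ = 6.074 rad/s (from 58 rpm).
Differentiating the loop-closure r₂e^{iθ₂}+r₃e^{iθ₃}=r₁+r₄e^{iθ₄} gives r₂ω₂e^{iθ₂}+r₃ω₃e^{iθ₃}=r₄ω₄e^{iθ₄}.
Eliminating the other unknown: ω₃ = r₂ω₂ sin(θ₄−θ₂) / [r₃ sin(θ₃−θ₄)].
Numerator sine = +0.21644; denominator sine = -0.70091.
Result = 0.0271·6.074·(+0.21644) / (0.0873·(-0.70091)) = -0.58222 rad/s; magnitude 0.58222 rad/s.

0.582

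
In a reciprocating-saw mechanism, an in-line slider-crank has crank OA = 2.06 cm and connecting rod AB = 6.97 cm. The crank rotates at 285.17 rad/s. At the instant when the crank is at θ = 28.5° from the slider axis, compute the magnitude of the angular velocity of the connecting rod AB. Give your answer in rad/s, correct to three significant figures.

ω = 285.2 rad/s
The rod makes angle φ with the slider axis where L sinφ = r sinθ; differentiating, L cosφ·φ̇ = r ω cosθ.
L cosφ = √(L² − r² sin²θ) = 0.069003 m.
|ω_rod| = r ω |cosθ| / √(L² − r² sin²θ) = 0.0206·285.2·0.87882/0.069003 = 74.817 rad/s.

74.8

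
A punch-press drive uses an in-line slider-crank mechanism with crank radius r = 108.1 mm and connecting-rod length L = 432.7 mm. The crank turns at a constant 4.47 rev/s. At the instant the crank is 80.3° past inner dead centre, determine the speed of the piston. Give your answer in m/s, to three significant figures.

ω = 2π·4.47 = 28.09 rad/s
For an in-line slider-crank, x = r cosθ + √(L² − r² sin²θ), so v = −rω sinθ·[1 + r cosθ/√(L² − r² sin²θ)].
With r = 0.1081 m, L = 0.4327 m, θ = 80.3°: √(L² − r² sin²θ) = 0.41938 m.
v = −0.1081·28.09·0.98570·[1 + 0.1081·0.16849/0.41938] = -3.1226 m/s.
|v| = 3.1226 m/s.

3.12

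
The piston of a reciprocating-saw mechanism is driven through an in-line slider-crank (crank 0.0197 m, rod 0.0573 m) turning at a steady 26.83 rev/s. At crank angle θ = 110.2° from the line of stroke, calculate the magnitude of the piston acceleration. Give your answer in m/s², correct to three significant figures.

ω = 2π·26.8 = 168.6 rad/s
x(θ) = r cosθ + √(L² − r² sin²θ); with ω constant, a = ω²·d²x/dθ².
d²x/dθ² = −r cosθ − r²(cos2θ)/√u − r⁴ sin²2θ/(4u^{3/2}),  u = L² − r² sin²θ = 0.00294147 m².
Substituting r = 0.0197 m, L = 0.0573 m, θ = 110.2°: d²x/dθ² = +0.012153 m.
a = ω²·d²x/dθ² = (168.6)²·(+0.012153) = +345.36 m/s²;  |a| = 345.36 m/s².

345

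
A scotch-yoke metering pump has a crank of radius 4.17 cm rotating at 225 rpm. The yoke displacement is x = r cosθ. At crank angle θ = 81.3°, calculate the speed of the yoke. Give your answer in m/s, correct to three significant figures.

ω = 23.56 rad/s (from 225 rpm).
x = r cosθ ⇒ ẋ = −rω sinθ.
|v| = rω|sinθ| = 0.0417·23.56·|sin 81.3°| = 0.97123 m/s.

0.971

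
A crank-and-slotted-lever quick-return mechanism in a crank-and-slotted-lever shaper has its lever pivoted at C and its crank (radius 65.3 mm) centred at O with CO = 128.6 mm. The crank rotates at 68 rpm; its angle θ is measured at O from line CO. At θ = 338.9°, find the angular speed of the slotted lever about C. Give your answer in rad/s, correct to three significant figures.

ω = 7.121 rad/s (from 68 rpm).
Crank pin A relative to C: A = (d + r cosθ, r sinθ); lever angle φ = atan2(r sinθ, d + r cosθ).
Differentiating tanφ: φ̇ = rω(d cosθ + r)/(d² + r² + 2dr cosθ).
d² + r² + 2dr cosθ = |CA|² = 0.0364712 m²;  d cosθ + r = +0.18528 m.
|ω_lever| = |0.0653·7.121·+0.18528| / 0.0364712 = 2.3622 rad/s.

2.36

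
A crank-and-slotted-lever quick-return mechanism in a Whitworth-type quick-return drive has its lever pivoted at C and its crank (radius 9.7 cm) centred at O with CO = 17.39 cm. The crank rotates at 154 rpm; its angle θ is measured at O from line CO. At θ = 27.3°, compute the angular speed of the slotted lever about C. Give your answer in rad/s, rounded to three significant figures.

5.65

ω = 16.13 rad/s (from 154 rpm).
Crank pin A relative to C: A = (d + r cosθ, r sinθ); lever angle φ = atan2(r sinθ, d + r cosθ).
Differentiating tanφ: φ̇ = rω(d cosθ + r)/(d² + r² + 2dr cosθ).
d² + r² + 2dr cosθ = |CA|² = 0.0696291 m²;  d cosθ + r = +0.25153 m.
|ω_lever| = |0.097·16.13·+0.25153| / 0.0696291 = 5.6509 rad/s.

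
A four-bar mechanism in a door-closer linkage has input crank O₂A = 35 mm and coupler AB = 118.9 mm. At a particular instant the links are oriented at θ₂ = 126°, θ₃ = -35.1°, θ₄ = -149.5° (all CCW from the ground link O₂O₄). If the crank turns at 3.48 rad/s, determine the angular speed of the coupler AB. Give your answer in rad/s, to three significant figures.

ω₂ = 3.48 rad/s
Differentiating the loop-closure r₂e^{iθ₂}+r₃e^{iθ₃}=r₁+r₄e^{iθ₄} gives r₂ω₂e^{iθ₂}+r₃ω₃e^{iθ₃}=r₄ω₄e^{iθ₄}.
Eliminating the other unknown: ω₃ = r₂ω₂ sin(θ₄−θ₂) / [r₃ sin(θ₃−θ₄)].
Numerator sine = +0.99540; denominator sine = +0.91068.
Result = 0.035·3.48·(+0.99540) / (0.1189·(+0.91068)) = +1.1197 rad/s; magnitude 1.1197 rad/s.

1.12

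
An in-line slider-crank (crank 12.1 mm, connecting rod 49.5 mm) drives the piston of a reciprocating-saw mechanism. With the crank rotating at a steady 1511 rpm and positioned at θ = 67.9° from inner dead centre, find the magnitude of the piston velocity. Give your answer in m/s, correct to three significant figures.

ω = 2π·1511/60 = 158.2 rad/s
For an in-line slider-crank, x = r cosθ + √(L² − r² sin²θ), so v = −rω sinθ·[1 + r cosθ/√(L² − r² sin²θ)].
With r = 0.0121 m, L = 0.0495 m, θ = 67.9°: √(L² − r² sin²θ) = 0.048214 m.
v = −0.0121·158.2·0.92653·[1 + 0.0121·0.37622/0.048214] = -1.9414 m/s.
|v| = 1.9414 m/s.

1.94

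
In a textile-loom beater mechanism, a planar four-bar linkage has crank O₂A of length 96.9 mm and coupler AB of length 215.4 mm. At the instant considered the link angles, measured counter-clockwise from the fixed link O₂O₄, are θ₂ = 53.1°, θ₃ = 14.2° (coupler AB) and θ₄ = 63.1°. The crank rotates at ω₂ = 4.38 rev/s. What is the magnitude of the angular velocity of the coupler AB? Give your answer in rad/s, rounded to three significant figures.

ω₂ = 27.52 rad/s (from 4.38 rev/s).
Differentiating the loop-closure r₂e^{iθ₂}+r₃e^{iθ₃}=r₁+r₄e^{iθ₄} gives r₂ω₂e^{iθ₂}+r₃ω₃e^{iθ₃}=r₄ω₄e^{iθ₄}.
Eliminating the other unknown: ω₃ = r₂ω₂ sin(θ₄−θ₂) / [r₃ sin(θ₃−θ₄)].
Numerator sine = +0.17365; denominator sine = -0.75356.
Result = 0.0969·27.52·(+0.17365) / (0.2154·(-0.75356)) = -2.8529 rad/s; magnitude 2.8529 rad/s.

2.85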